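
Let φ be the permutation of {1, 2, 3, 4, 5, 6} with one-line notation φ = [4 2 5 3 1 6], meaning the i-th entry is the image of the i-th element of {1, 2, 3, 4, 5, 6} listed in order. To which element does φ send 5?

1

5 is element number 5 of the domain, and entry number 5 of the one-line form is 1, so φ(5) = 1.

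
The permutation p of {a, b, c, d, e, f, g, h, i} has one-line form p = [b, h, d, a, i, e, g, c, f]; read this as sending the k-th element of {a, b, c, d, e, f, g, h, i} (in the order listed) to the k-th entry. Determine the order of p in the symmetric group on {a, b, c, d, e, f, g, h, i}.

15

Decomposing into disjoint cycles gives cycle lengths 5, 3, 1.
Since disjoint cycles commute, ord(p) = lcm(5, 3) = 15.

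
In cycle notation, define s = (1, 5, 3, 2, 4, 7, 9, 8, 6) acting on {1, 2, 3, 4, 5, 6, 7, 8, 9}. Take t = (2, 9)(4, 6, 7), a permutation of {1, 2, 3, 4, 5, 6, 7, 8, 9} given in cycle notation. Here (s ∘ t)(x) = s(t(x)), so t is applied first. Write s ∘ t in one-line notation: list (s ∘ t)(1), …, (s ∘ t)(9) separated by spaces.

5 8 2 1 3 9 7 6 4

For each element, apply t then s: 1 → 1 → 5; 2 → 9 → 8; 3 → 3 → 2; 4 → 6 → 1; 5 → 5 → 3; 6 → 7 → 9; 7 → 4 → 7; 8 → 8 → 6; 9 → 2 → 4.
So s ∘ t in one-line form is 5 8 2 1 3 9 7 6 4.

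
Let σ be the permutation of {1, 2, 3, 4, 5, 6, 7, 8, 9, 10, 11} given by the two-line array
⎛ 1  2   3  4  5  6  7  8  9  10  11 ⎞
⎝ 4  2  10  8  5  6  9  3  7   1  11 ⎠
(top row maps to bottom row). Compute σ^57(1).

8

Tracing 1 → 4 → … returns to 1 after 5 steps, so 1 lies in a 5-cycle (1 4 8 3 10).
Since the cycle has length 5, σ^57 acts on it the same as σ^2 (57 mod 5 = 2).
Stepping 2 places around the cycle: 1 → 4 → 8.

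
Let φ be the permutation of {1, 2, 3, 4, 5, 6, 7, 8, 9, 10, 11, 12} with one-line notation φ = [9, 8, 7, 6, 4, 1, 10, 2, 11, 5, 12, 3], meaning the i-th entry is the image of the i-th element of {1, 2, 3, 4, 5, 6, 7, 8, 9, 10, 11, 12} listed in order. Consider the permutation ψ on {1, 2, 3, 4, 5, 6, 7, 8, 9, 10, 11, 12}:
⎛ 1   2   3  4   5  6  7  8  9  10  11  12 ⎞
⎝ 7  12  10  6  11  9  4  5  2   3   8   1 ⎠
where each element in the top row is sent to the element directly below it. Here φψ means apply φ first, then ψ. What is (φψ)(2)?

5

φ(2) = 8, then ψ(8) = 5; composing gives (φψ)(2) = 5.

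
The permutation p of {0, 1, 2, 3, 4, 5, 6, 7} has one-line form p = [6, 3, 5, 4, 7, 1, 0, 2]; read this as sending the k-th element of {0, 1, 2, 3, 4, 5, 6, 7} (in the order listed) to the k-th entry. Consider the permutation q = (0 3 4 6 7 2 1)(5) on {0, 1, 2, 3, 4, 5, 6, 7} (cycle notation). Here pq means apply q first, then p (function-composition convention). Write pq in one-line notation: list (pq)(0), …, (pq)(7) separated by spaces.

(pq)(x) = p(q(x)). Computing each image: p(q(0)) = p(3) = 4, p(q(1)) = p(0) = 6, p(q(2)) = p(1) = 3, p(q(3)) = p(4) = 7, p(q(4)) = p(6) = 0, p(q(5)) = p(5) = 1, p(q(6)) = p(7) = 2, p(q(7)) = p(2) = 5.
Hence pq = [4 6 3 7 0 1 2 5].

4 6 3 7 0 1 2 5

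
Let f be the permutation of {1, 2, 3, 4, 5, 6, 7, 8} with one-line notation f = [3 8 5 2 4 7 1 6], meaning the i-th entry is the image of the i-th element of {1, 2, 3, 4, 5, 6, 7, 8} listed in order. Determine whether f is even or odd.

odd

In disjoint-cycle form the cycle lengths are 8.
A cycle is odd iff its length is even; f has 1 even-length cycle, so sgn(f) = (−1)^1 and f is odd.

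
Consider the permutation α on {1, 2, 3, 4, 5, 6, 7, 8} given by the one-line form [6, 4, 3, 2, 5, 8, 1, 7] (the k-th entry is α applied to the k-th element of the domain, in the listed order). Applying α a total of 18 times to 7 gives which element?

Tracing 7 → 1 → … returns to 7 after 4 steps, so 7 lies in a 4-cycle (1, 6, 8, 7).
Since the cycle has length 4, α^18 acts on it the same as α^2 (18 mod 4 = 2).
Advancing 2 steps from 7: 7 → 1 → 6.

6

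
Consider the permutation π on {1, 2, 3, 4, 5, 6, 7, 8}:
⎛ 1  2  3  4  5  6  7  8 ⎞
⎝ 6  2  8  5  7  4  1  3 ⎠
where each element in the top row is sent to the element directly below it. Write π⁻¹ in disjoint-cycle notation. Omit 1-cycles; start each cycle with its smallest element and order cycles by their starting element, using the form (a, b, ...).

(1, 7, 5, 4, 6)(3, 8)

The cycle decomposition of π is (1, 6, 4, 5, 7)(3, 8).
Reversing each cycle (and rotating so the smallest element leads) gives π⁻¹ = (1, 7, 5, 4, 6)(3, 8).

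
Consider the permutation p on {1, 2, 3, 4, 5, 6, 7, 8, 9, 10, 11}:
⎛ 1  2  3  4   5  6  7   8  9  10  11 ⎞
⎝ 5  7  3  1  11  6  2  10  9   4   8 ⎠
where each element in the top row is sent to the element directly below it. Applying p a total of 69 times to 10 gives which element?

Tracing 10 → 4 → … returns to 10 after 6 steps, so 10 lies in a 6-cycle (1, 5, 11, 8, 10, 4).
Powers repeat with period 6 on this cycle, and 69 mod 6 = 3, so p^69(10) = p^3(10).
Stepping 3 places around the cycle: 10 → 4 → 1 → 5.

5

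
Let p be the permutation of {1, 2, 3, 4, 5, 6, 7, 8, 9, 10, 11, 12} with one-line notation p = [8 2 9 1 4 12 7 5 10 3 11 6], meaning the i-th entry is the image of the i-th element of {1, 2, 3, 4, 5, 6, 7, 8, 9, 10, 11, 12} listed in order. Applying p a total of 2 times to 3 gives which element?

10

Tracing 3 → 9 → … returns to 3 after 3 steps, so 3 lies in a 3-cycle (3, 9, 10).
Advancing 2 steps from 3: 3 → 9 → 10.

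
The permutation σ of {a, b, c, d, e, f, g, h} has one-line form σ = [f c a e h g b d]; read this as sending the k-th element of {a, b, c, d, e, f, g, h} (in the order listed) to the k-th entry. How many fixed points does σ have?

0

No element satisfies σ(x) = x, so there are 0 fixed points.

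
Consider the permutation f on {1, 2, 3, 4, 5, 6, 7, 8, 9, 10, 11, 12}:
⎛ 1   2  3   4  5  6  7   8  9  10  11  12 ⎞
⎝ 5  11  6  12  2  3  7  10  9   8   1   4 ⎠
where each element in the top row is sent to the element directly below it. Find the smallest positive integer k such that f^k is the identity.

4

The disjoint-cycle form of f has cycle lengths 4, 2, 2, 2, 1, 1.
The order of f is the least common multiple of its cycle lengths: lcm(4, 2, 2, 2) = 4.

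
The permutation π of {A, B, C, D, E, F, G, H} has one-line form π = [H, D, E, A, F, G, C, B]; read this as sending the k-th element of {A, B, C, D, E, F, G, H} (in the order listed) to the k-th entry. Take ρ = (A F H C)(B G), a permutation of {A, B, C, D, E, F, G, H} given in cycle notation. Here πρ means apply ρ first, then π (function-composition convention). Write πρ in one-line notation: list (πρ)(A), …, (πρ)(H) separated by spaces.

For each element, apply ρ then π: A → F → G; B → G → C; C → A → H; D → D → A; E → E → F; F → H → B; G → B → D; H → C → E.
So πρ in one-line form is G C H A F B D E.

G C H A F B D E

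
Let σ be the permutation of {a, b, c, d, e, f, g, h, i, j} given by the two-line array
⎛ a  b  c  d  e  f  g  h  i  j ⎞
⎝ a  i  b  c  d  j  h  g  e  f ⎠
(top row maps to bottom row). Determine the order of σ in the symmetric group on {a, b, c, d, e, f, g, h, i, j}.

Decomposing into disjoint cycles gives cycle lengths 5, 2, 2, 1.
The order is lcm(5, 2, 2) = 10.

10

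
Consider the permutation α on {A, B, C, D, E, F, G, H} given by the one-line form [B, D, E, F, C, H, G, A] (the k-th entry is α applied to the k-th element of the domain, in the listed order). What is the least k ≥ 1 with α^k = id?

10

The disjoint-cycle form of α has cycle lengths 5, 2, 1.
The order is lcm(5, 2) = 10.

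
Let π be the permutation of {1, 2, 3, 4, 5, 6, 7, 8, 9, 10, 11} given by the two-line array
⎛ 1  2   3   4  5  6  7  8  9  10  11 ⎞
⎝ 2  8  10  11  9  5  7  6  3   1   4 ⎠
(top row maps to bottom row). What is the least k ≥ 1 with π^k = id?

8

The disjoint-cycle form of π has cycle lengths 8, 2, 1.
Since disjoint cycles commute, ord(π) = lcm(8, 2) = 8.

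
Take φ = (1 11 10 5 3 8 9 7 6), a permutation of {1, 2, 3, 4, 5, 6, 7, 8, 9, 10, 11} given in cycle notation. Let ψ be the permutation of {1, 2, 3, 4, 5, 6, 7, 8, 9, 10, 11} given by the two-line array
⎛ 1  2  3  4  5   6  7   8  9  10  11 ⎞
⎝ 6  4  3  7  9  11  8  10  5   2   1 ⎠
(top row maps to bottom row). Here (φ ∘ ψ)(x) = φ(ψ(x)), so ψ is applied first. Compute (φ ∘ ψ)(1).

First apply ψ: ψ(1) = 6, then φ(6) = 1. Thus (φ ∘ ψ)(1) = 1.

1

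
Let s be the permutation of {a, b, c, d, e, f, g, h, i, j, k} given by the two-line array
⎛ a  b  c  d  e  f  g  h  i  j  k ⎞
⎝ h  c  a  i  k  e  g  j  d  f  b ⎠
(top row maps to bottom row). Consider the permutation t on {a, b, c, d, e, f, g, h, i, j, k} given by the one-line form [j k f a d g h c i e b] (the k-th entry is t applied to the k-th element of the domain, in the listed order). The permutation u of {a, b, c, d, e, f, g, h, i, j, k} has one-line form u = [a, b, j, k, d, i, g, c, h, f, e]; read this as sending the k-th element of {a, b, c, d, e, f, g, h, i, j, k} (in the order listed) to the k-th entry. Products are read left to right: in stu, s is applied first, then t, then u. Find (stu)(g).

Apply the permutations in order: s(g) = g, then t(g) = h, then u(h) = c. So (stu)(g) = c.

c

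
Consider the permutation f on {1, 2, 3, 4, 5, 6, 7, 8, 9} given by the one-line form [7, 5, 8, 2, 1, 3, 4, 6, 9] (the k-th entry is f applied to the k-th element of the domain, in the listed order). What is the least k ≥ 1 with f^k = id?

15

Decomposing into disjoint cycles gives cycle lengths 5, 3, 1.
The order of f is the least common multiple of its cycle lengths: lcm(5, 3) = 15.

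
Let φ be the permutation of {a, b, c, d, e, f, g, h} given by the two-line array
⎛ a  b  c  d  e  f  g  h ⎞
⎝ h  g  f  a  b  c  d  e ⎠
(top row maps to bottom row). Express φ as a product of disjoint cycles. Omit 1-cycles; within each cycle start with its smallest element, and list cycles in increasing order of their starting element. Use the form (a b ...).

Start at a and follow images: a → h → e → b → g → d → a, giving the cycle (a h e b g d).
Repeating from the next unused element and collecting all non-trivial cycles gives (a h e b g d)(c f).

(a h e b g d)(c f)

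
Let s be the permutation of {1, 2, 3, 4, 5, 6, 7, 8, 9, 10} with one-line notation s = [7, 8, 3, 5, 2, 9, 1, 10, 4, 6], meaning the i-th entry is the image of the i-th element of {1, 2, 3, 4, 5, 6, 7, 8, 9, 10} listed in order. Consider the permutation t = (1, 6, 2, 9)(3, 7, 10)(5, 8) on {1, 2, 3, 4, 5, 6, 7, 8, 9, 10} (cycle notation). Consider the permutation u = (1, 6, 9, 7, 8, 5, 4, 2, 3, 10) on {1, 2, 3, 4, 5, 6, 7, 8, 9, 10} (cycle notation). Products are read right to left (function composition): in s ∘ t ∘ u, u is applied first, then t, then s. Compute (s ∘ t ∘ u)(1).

Chase 1: u(1) = 6; t(6) = 2; s(2) = 8. Hence (s ∘ t ∘ u)(1) = 8.

8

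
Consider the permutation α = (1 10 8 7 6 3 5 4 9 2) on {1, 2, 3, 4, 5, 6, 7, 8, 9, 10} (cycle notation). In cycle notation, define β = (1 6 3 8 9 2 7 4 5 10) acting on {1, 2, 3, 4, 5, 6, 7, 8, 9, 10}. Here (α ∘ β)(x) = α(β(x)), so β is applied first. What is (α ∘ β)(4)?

4

(α ∘ β)(4) = α(β(4)). β(4) = 5, then α(5) = 4. So (α ∘ β)(4) = 4.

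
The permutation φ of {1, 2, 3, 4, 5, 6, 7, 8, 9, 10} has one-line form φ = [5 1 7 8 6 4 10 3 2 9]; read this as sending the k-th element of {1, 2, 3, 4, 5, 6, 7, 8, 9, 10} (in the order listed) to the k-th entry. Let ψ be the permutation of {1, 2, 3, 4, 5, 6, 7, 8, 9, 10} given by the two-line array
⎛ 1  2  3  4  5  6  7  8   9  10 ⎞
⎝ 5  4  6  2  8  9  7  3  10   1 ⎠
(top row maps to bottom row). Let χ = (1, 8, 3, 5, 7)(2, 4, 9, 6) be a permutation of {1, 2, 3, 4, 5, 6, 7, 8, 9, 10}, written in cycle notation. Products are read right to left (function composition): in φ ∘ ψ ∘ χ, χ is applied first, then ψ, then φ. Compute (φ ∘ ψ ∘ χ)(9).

2

Apply the permutations in order: χ(9) = 6, then ψ(6) = 9, then φ(9) = 2. So (φ ∘ ψ ∘ χ)(9) = 2.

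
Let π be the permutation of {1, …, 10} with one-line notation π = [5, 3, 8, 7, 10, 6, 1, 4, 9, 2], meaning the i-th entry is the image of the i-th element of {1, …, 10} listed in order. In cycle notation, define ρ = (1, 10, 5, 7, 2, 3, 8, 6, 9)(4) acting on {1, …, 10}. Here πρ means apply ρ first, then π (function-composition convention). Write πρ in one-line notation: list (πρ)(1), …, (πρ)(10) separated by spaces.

(πρ)(x) = π(ρ(x)). Computing each image: π(ρ(1)) = π(10) = 2, π(ρ(2)) = π(3) = 8, π(ρ(3)) = π(8) = 4, π(ρ(4)) = π(4) = 7, π(ρ(5)) = π(7) = 1, π(ρ(6)) = π(9) = 9, π(ρ(7)) = π(2) = 3, π(ρ(8)) = π(6) = 6, π(ρ(9)) = π(1) = 5, π(ρ(10)) = π(5) = 10.
Hence πρ = [2 8 4 7 1 9 3 6 5 10].

2 8 4 7 1 9 3 6 5 10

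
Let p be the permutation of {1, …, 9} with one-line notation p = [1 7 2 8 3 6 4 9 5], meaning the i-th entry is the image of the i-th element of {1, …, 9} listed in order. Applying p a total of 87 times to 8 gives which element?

3

Tracing 8 → 9 → … returns to 8 after 7 steps, so 8 lies in a 7-cycle (2, 7, 4, 8, 9, 5, 3).
On a 7-cycle, p^7 is the identity, so p^87 = p^3 there (87 ≡ 3 mod 7).
Stepping 3 places around the cycle: 8 → 9 → 5 → 3.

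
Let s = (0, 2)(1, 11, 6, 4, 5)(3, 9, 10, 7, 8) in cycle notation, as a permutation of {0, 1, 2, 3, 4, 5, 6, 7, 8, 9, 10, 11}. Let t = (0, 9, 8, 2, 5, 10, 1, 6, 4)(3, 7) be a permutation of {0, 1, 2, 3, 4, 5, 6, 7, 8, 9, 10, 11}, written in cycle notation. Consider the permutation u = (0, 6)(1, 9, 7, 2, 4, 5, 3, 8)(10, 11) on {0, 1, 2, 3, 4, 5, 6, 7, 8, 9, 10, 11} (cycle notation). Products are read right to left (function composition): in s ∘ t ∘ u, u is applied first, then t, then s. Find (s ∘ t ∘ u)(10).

Apply the permutations in order: u(10) = 11, then t(11) = 11, then s(11) = 6. So (s ∘ t ∘ u)(10) = 6.

6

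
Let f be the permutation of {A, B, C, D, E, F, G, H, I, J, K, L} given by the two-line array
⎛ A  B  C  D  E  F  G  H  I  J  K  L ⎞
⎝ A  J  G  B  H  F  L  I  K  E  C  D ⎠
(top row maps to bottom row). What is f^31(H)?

I

Tracing H → I → … returns to H after 10 steps, so H lies in a 10-cycle (B J E H I K C G L D).
Since the cycle has length 10, f^31 acts on it the same as f^1 (31 mod 10 = 1).
Advancing 1 step from H: H → I.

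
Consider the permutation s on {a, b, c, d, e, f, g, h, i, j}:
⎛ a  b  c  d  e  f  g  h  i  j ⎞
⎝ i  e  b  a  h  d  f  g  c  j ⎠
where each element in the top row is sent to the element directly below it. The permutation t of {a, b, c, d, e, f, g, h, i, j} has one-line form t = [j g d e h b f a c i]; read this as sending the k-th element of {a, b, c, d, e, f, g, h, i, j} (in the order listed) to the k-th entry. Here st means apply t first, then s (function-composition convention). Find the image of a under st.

j

First apply t: t(a) = j, then s(j) = j. Thus (st)(a) = j.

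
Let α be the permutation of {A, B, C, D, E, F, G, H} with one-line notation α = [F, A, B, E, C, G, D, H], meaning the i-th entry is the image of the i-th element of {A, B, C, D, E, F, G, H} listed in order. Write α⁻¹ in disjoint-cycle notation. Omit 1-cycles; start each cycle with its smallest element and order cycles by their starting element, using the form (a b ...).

First write α in disjoint cycles: (A F G D E C B).
The inverse reverses every cycle; in canonical form, α⁻¹ = (A B C E D G F).

(A B C E D G F)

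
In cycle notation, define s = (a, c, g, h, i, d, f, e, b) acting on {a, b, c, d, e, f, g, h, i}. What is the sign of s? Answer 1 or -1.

1

The cycle lengths are 9.
A cycle of length ℓ contributes ℓ−1 transpositions, so s is a product of 8 transpositions — even.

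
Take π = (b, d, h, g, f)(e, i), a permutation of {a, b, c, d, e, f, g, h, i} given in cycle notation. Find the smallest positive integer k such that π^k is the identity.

10

The disjoint cycles have lengths 5, 2, 1, 1.
The order of π is the least common multiple of its cycle lengths: lcm(5, 2) = 10.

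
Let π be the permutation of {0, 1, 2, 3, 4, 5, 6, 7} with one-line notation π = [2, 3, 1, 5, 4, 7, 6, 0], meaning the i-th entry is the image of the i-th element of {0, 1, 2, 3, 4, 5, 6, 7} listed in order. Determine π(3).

3 is element number 4 of the domain, and entry number 4 of the one-line form is 5, so π(3) = 5.

5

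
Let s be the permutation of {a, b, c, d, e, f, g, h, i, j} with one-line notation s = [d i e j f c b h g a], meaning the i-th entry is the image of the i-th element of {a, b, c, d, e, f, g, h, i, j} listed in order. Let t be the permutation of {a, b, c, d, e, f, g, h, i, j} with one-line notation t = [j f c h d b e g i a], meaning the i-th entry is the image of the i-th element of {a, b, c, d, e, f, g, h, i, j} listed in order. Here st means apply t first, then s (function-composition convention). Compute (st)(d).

h

(st)(d) = s(t(d)). t(d) = h, then s(h) = h. So (st)(d) = h.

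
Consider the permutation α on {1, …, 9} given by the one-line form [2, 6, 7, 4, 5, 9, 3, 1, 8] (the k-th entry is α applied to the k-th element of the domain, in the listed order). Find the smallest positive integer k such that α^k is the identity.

10

Decomposing into disjoint cycles gives cycle lengths 5, 2, 1, 1.
The order is lcm(5, 2) = 10.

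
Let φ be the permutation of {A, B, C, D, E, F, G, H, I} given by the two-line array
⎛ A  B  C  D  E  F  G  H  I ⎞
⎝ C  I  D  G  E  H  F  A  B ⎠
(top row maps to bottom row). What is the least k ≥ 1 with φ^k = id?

Writing φ as disjoint cycles, the cycle lengths are 6, 2, 1.
The order is lcm(6, 2) = 6.

6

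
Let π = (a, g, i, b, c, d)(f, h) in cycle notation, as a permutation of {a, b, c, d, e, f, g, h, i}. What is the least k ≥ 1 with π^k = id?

6

The cycle type of π is (6, 2, 1).
The order of π is the least common multiple of its cycle lengths: lcm(6, 2) = 6.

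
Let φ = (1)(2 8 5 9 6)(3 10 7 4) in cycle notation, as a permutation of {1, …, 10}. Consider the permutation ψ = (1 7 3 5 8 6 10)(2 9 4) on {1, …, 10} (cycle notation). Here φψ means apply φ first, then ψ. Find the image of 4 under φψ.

(φψ)(4) = ψ(φ(4)). φ(4) = 3, then ψ(3) = 5. So (φψ)(4) = 5.

5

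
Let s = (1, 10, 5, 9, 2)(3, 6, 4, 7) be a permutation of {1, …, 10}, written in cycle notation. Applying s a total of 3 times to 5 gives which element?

5 lies in the 5-cycle (1, 10, 5, 9, 2).
Advancing 3 steps from 5: 5 → 9 → 2 → 1.

1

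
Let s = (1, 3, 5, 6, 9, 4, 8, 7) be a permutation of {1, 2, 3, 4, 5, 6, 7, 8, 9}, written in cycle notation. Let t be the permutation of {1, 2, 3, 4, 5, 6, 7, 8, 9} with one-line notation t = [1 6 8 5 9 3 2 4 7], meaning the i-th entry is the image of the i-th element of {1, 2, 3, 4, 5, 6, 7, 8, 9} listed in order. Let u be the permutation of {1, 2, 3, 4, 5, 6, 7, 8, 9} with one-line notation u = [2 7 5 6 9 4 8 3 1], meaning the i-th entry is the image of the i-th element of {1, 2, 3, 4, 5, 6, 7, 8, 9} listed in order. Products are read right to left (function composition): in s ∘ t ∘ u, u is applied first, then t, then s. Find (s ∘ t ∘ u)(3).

4

Apply the permutations in order: u(3) = 5, then t(5) = 9, then s(9) = 4. So (s ∘ t ∘ u)(3) = 4.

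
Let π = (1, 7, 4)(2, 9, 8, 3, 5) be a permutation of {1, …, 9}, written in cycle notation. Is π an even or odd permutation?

even

The cycle lengths are 5, 3, 1.
A cycle of length ℓ contributes ℓ−1 transpositions, so π is a product of 4 + 2 = 6 transpositions — even.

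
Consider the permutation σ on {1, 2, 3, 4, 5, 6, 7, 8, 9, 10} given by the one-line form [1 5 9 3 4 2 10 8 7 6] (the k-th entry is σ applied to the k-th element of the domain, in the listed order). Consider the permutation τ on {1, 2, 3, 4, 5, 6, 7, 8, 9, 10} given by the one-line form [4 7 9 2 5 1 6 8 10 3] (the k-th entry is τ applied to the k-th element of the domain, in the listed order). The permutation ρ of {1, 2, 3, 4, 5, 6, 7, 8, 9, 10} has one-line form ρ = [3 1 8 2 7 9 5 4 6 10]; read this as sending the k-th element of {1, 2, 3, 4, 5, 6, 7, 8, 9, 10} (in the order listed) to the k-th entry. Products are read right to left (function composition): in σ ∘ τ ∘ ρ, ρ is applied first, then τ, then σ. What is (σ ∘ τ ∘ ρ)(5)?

Apply the permutations in order: ρ(5) = 7, then τ(7) = 6, then σ(6) = 2. So (σ ∘ τ ∘ ρ)(5) = 2.

2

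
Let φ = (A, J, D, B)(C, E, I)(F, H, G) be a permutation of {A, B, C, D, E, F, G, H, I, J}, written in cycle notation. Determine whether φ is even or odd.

odd

The cycle lengths are 4, 3, 3.
A cycle is odd iff its length is even; φ has 1 even-length cycle, so sgn(φ) = (−1)^1 and φ is odd.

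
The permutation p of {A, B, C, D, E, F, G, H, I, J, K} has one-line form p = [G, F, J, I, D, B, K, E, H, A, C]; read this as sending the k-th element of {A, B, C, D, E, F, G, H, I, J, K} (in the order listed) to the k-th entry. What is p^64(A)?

Tracing A → G → … returns to A after 5 steps, so A lies in a 5-cycle (A G K C J).
Powers repeat with period 5 on this cycle, and 64 mod 5 = 4, so p^64(A) = p^4(A).
Stepping 4 places around the cycle: A → G → K → C → J.

J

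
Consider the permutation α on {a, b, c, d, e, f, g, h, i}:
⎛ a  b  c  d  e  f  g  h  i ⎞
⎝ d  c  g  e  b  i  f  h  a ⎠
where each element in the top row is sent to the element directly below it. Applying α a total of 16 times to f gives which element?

Tracing f → i → … returns to f after 8 steps, so f lies in an 8-cycle (a d e b c g f i).
Since the cycle has length 8, α^16 acts on it the same as α^0 (16 mod 8 = 0).
So α^16(f) = f.

f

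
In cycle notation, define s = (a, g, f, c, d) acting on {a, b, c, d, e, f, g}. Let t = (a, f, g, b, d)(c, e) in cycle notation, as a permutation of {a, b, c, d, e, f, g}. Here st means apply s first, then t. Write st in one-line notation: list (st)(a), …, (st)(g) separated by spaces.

b d a f c e g

For each element, apply s then t: a → g → b; b → b → d; c → d → a; d → a → f; e → e → c; f → c → e; g → f → g.
Collecting the images, st = [b d a f c e g].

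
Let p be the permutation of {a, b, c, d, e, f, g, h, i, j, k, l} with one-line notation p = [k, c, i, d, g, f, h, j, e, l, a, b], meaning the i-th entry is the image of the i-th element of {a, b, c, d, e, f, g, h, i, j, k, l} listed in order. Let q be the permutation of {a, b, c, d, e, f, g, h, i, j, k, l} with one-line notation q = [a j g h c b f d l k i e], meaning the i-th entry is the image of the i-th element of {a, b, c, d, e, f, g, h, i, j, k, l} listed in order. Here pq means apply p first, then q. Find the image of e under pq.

First apply p: p(e) = g, then q(g) = f. Thus (pq)(e) = f.

f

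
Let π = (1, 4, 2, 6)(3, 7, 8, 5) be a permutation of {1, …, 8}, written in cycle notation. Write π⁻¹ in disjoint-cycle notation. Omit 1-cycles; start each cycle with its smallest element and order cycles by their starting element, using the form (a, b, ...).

(1, 6, 2, 4)(3, 5, 8, 7)

The inverse reverses each cycle.
After reversing and putting each cycle's least element first, π⁻¹ = (1, 6, 2, 4)(3, 5, 8, 7).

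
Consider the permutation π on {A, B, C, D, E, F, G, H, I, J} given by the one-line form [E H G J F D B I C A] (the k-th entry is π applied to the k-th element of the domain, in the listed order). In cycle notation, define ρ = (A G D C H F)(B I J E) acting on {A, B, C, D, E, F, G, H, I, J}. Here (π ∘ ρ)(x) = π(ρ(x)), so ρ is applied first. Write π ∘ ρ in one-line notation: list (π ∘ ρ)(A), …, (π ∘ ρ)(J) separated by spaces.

Chase each element through ρ then π: A → G → B; B → I → C; C → H → I; D → C → G; E → B → H; F → A → E; G → D → J; H → F → D; I → J → A; J → E → F.
So π ∘ ρ in one-line form is B C I G H E J D A F.

B C I G H E J D A F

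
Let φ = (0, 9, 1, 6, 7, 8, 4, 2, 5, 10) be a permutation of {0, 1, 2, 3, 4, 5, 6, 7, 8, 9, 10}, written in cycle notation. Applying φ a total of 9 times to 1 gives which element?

1 lies in the 10-cycle (0, 9, 1, 6, 7, 8, 4, 2, 5, 10).
Advancing 9 steps from 1: 1 → 6 → 7 → 8 → 4 → 2 → 5 → 10 → 0 → 9.

9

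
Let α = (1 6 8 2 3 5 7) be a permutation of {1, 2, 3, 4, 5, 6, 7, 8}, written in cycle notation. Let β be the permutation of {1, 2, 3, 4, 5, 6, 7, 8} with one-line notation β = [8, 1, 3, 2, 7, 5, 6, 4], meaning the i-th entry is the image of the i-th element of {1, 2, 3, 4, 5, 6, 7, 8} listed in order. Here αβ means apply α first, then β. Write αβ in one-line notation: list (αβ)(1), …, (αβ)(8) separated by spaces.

(αβ)(x) = β(α(x)). Computing each image: β(α(1)) = β(6) = 5, β(α(2)) = β(3) = 3, β(α(3)) = β(5) = 7, β(α(4)) = β(4) = 2, β(α(5)) = β(7) = 6, β(α(6)) = β(8) = 4, β(α(7)) = β(1) = 8, β(α(8)) = β(2) = 1.
Hence αβ = [5 3 7 2 6 4 8 1].

5 3 7 2 6 4 8 1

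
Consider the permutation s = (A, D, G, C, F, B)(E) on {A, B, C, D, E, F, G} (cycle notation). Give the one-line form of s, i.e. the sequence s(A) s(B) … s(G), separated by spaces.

Reading each image from the cycles: A→D, B→A, C→F, D→G, E→E, F→B, G→C.
Listing these in domain order gives D A F G E B C.

D A F G E B C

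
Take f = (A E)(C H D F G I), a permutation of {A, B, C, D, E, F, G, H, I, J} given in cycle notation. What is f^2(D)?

D lies in the 6-cycle (C H D F G I).
Stepping 2 places around the cycle: D → F → G.

G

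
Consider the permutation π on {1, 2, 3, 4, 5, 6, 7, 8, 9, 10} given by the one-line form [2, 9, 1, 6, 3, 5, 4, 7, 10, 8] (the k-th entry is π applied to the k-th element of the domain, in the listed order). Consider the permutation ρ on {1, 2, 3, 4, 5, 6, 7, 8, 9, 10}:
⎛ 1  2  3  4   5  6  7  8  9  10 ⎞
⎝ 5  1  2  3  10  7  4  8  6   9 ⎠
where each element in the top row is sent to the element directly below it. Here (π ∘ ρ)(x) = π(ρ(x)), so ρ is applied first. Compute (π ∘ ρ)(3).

(π ∘ ρ)(3) = π(ρ(3)). ρ(3) = 2, then π(2) = 9. So (π ∘ ρ)(3) = 9.

9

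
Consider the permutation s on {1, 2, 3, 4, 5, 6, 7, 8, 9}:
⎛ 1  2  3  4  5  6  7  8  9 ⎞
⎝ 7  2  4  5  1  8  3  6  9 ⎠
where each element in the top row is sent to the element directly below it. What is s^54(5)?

Tracing 5 → 1 → … returns to 5 after 5 steps, so 5 lies in a 5-cycle (1 7 3 4 5).
Since the cycle has length 5, s^54 acts on it the same as s^4 (54 mod 5 = 4).
Advancing 4 steps from 5: 5 → 1 → 7 → 3 → 4.

4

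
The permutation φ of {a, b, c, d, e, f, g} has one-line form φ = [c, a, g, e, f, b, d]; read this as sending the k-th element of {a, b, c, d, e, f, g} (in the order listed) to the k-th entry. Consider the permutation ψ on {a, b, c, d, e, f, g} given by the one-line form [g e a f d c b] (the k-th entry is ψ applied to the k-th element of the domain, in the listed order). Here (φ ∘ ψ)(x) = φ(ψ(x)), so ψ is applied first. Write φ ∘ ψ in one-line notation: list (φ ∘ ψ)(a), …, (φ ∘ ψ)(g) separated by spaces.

(φ ∘ ψ)(x) = φ(ψ(x)). Computing each image: φ(ψ(a)) = φ(g) = d, φ(ψ(b)) = φ(e) = f, φ(ψ(c)) = φ(a) = c, φ(ψ(d)) = φ(f) = b, φ(ψ(e)) = φ(d) = e, φ(ψ(f)) = φ(c) = g, φ(ψ(g)) = φ(b) = a.
Hence φ ∘ ψ = [d f c b e g a].

d f c b e g a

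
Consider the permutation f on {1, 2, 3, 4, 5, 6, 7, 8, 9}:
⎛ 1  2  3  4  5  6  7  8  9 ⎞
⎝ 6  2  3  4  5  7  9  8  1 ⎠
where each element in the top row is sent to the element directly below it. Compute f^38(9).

Tracing 9 → 1 → … returns to 9 after 4 steps, so 9 lies in a 4-cycle (1 6 7 9).
Powers repeat with period 4 on this cycle, and 38 mod 4 = 2, so f^38(9) = f^2(9).
Advancing 2 steps from 9: 9 → 1 → 6.

6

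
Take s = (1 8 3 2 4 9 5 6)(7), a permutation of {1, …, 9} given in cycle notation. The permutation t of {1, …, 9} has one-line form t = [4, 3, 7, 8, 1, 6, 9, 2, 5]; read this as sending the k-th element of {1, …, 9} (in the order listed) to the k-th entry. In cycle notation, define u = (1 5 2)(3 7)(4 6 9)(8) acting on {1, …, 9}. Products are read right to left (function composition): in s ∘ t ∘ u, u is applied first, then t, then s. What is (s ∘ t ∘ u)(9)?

3

Apply the permutations in order: u(9) = 4, then t(4) = 8, then s(8) = 3. So (s ∘ t ∘ u)(9) = 3.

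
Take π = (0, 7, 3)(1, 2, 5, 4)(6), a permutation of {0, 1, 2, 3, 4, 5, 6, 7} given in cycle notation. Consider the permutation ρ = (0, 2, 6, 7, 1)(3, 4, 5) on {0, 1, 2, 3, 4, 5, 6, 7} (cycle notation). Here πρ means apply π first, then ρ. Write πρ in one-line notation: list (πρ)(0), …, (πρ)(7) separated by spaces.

1 6 3 2 0 5 7 4

For each element, apply π then ρ: 0 → 7 → 1; 1 → 2 → 6; 2 → 5 → 3; 3 → 0 → 2; 4 → 1 → 0; 5 → 4 → 5; 6 → 6 → 7; 7 → 3 → 4.
Collecting the images, πρ = [1 6 3 2 0 5 7 4].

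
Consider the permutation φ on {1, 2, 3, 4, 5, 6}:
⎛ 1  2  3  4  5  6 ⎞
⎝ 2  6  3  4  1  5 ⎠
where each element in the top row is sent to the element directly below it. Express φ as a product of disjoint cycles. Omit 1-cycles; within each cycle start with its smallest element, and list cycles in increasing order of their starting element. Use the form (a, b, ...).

Iterating φ from 1 gives 1 → 2 → 6 → 5 → 1; that is the 4-cycle (1, 2, 6, 5).
Continuing from each remaining unvisited element yields (1, 2, 6, 5).

(1, 2, 6, 5)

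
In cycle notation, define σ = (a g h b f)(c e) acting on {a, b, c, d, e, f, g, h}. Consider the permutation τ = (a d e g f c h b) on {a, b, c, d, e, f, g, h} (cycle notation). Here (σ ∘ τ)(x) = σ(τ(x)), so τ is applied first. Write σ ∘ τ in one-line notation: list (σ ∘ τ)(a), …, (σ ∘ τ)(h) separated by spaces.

For each element, apply τ then σ: a → d → d; b → a → g; c → h → b; d → e → c; e → g → h; f → c → e; g → f → a; h → b → f.
So σ ∘ τ in one-line form is d g b c h e a f.

d g b c h e a f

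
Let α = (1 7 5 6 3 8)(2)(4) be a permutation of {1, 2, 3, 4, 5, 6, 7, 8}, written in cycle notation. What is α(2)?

The 1-cycle (2) fixes 2, so α(2) = 2.

2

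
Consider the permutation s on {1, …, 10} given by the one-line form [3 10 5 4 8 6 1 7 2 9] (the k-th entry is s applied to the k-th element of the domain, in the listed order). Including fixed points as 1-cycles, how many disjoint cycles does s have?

The cycle decomposition is (1 3 5 8 7)(2 10 9)(4)(6), which has 4 cycles (counting 1-cycles).

4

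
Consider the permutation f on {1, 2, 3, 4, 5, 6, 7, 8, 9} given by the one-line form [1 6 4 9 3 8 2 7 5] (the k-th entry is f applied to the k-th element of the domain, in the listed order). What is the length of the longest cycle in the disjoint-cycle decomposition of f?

4

Decomposing into disjoint cycles gives (2, 6, 8, 7)(3, 4, 9, 5); the longest has length 4.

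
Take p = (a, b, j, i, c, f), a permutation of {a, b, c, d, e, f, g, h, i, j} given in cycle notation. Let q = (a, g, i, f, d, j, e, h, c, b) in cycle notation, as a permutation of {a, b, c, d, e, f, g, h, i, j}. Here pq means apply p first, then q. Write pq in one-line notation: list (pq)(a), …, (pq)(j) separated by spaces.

(pq)(x) = q(p(x)). Computing each image: q(p(a)) = q(b) = a, q(p(b)) = q(j) = e, q(p(c)) = q(f) = d, q(p(d)) = q(d) = j, q(p(e)) = q(e) = h, q(p(f)) = q(a) = g, q(p(g)) = q(g) = i, q(p(h)) = q(h) = c, q(p(i)) = q(c) = b, q(p(j)) = q(i) = f.
Hence pq = [a e d j h g i c b f].

a e d j h g i c b f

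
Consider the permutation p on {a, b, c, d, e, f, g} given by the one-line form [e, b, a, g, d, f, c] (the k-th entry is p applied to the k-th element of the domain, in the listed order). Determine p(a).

a is element number 1 of the domain, and entry number 1 of the one-line form is e, so p(a) = e.

e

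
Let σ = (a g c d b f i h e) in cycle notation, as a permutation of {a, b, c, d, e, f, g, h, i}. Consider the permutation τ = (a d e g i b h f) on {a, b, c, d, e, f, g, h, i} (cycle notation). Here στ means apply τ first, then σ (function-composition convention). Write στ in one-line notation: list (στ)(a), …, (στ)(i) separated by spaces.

For each element, apply τ then σ: a → d → b; b → h → e; c → c → d; d → e → a; e → g → c; f → a → g; g → i → h; h → f → i; i → b → f.
Collecting the images, στ = [b e d a c g h i f].

b e d a c g h i f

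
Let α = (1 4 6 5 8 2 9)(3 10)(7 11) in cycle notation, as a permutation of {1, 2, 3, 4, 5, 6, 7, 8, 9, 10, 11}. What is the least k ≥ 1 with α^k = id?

14

The disjoint cycles have lengths 7, 2, 2.
Since disjoint cycles commute, ord(α) = lcm(7, 2, 2) = 14.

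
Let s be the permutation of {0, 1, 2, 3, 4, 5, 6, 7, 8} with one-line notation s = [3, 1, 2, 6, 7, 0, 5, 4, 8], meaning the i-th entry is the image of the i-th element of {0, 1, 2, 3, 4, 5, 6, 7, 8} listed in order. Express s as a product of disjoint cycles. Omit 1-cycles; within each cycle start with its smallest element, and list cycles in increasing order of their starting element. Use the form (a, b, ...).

(0, 3, 6, 5)(4, 7)

Start at 0 and follow images: 0 → 3 → 6 → 5 → 0, giving the cycle (0, 3, 6, 5).
Continuing from each remaining unvisited element yields (0, 3, 6, 5)(4, 7).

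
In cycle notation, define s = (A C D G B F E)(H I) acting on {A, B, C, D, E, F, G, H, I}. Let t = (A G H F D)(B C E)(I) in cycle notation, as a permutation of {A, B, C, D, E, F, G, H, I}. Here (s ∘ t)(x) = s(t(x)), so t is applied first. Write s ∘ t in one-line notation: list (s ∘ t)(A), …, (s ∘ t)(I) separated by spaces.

For each element, apply t then s: A → G → B; B → C → D; C → E → A; D → A → C; E → B → F; F → D → G; G → H → I; H → F → E; I → I → H.
So s ∘ t in one-line form is B D A C F G I E H.

B D A C F G I E H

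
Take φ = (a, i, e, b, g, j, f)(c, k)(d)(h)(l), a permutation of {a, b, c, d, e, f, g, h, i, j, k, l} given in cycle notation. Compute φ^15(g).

g lies in the 7-cycle (a, i, e, b, g, j, f).
Since the cycle has length 7, φ^15 acts on it the same as φ^1 (15 mod 7 = 1).
Advancing 1 step from g: g → j.

j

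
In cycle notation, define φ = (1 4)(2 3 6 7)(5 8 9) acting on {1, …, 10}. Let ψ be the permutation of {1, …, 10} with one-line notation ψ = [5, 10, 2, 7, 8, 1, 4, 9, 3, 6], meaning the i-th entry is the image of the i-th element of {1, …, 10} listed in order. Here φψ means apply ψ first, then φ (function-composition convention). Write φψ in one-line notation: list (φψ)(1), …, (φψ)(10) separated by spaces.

Chase each element through ψ then φ: 1 → 5 → 8; 2 → 10 → 10; 3 → 2 → 3; 4 → 7 → 2; 5 → 8 → 9; 6 → 1 → 4; 7 → 4 → 1; 8 → 9 → 5; 9 → 3 → 6; 10 → 6 → 7.
So φψ in one-line form is 8 10 3 2 9 4 1 5 6 7.

8 10 3 2 9 4 1 5 6 7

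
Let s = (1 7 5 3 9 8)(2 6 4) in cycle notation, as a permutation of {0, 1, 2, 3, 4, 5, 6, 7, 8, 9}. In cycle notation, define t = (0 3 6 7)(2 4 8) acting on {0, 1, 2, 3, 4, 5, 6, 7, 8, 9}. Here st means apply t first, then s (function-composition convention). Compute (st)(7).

0

t(7) = 0, then s(0) = 0; composing gives (st)(7) = 0.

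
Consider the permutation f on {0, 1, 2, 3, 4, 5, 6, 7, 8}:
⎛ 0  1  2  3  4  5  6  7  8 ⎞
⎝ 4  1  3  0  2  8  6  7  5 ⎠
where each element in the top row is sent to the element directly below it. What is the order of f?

The disjoint-cycle form of f has cycle lengths 4, 2, 1, 1, 1.
Since disjoint cycles commute, ord(f) = lcm(4, 2) = 4.

4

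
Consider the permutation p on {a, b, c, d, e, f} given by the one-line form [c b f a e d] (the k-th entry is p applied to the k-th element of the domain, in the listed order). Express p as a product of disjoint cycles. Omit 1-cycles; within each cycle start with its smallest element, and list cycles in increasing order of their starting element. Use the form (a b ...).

(a c f d)

From a: a → c → f → d → a, closing the cycle (a c f d).
Repeating from the next unused element and collecting all non-trivial cycles gives (a c f d).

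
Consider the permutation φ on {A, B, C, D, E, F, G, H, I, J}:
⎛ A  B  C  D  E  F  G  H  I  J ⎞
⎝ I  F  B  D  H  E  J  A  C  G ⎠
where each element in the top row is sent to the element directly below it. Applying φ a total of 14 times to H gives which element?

H

Tracing H → A → … returns to H after 7 steps, so H lies in a 7-cycle (A, I, C, B, F, E, H).
On a 7-cycle, φ^7 is the identity, so φ^14 = φ^0 there (14 ≡ 0 mod 7).
So φ^14(H) = H.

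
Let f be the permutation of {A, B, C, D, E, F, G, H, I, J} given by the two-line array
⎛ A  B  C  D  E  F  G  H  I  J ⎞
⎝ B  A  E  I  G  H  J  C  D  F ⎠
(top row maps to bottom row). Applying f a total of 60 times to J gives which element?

J

Tracing J → F → … returns to J after 6 steps, so J lies in a 6-cycle (C, E, G, J, F, H).
Since the cycle has length 6, f^60 acts on it the same as f^0 (60 mod 6 = 0).
So f^60(J) = J.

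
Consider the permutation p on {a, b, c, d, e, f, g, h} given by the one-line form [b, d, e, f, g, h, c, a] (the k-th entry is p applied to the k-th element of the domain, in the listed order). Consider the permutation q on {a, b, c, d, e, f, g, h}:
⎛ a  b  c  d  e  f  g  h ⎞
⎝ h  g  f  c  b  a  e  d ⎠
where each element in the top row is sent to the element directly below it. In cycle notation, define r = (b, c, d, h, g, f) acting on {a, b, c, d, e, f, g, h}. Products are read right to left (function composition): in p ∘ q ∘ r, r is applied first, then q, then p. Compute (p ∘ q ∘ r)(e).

Apply the permutations in order: r(e) = e, then q(e) = b, then p(b) = d. So (p ∘ q ∘ r)(e) = d.

d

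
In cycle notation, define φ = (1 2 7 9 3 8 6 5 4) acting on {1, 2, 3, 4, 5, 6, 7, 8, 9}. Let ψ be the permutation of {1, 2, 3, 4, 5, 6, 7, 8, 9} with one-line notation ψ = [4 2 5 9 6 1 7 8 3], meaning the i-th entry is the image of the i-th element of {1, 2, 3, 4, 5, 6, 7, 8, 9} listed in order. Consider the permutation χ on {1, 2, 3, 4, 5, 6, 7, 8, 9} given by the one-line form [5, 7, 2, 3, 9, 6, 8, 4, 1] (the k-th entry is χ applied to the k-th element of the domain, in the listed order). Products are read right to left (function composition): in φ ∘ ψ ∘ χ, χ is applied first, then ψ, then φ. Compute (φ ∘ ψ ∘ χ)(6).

2

Apply the permutations in order: χ(6) = 6, then ψ(6) = 1, then φ(1) = 2. So (φ ∘ ψ ∘ χ)(6) = 2.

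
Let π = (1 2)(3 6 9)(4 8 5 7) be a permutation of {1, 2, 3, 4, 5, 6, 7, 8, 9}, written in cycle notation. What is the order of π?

The disjoint cycles have lengths 4, 3, 2.
The order of π is the least common multiple of its cycle lengths: lcm(4, 3, 2) = 12.

12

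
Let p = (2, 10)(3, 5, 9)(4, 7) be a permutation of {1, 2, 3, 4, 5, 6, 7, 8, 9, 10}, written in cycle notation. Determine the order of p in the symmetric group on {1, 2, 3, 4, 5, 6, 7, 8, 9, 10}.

The disjoint cycles have lengths 3, 2, 2, 1, 1, 1.
Since disjoint cycles commute, ord(p) = lcm(3, 2, 2) = 6.

6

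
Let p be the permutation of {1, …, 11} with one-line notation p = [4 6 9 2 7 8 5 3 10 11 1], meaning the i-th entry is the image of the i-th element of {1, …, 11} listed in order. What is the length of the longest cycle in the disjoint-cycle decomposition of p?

Decomposing into disjoint cycles gives (1, 4, 2, 6, 8, 3, 9, 10, 11)(5, 7); the longest has length 9.

9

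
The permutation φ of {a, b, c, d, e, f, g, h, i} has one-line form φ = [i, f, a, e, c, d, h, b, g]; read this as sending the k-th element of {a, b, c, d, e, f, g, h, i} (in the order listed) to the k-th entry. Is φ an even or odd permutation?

In disjoint-cycle form the cycle lengths are 9.
A cycle is odd iff its length is even; φ has 0 even-length cycles, so sgn(φ) = (−1)^0 and φ is even.

even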